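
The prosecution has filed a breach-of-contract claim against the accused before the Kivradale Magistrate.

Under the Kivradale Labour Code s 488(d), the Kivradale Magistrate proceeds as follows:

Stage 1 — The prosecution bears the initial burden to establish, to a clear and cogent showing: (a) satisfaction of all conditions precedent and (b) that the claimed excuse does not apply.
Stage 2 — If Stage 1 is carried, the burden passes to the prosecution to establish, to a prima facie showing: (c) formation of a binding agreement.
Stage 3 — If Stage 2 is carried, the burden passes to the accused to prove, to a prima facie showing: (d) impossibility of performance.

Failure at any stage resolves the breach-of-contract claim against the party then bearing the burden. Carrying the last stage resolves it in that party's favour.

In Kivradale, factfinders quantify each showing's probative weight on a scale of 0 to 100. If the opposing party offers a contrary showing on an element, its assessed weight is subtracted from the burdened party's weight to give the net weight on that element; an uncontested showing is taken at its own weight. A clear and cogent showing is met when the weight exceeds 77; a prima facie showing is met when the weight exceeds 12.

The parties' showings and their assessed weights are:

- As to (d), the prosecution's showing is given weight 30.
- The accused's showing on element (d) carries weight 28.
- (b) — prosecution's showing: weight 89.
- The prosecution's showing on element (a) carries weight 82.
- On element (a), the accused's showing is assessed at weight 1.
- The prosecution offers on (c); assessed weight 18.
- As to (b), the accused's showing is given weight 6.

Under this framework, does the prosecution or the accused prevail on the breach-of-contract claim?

prosecution

Stage 1 (prosecution, a clear and cogent showing, weight exceeds 77): (a) net 82−1=81 > 77 — meets; (b) net 89−6=83 > 77 — meets.
  Stage 1 is satisfied; the prosecution continues to bear the burden.
Stage 2 (prosecution, a prima facie showing, weight exceeds 12): (c) 18 > 12 — meets.
  The prosecution carries Stage 2; the accused now bears the burden.
Stage 3 (accused, a prima facie showing, weight exceeds 12): (d) net 28−30=-2 ≤ 12 — fails.
  Not every element is met, so the accused fails to carry Stage 3.
The prosecution prevails.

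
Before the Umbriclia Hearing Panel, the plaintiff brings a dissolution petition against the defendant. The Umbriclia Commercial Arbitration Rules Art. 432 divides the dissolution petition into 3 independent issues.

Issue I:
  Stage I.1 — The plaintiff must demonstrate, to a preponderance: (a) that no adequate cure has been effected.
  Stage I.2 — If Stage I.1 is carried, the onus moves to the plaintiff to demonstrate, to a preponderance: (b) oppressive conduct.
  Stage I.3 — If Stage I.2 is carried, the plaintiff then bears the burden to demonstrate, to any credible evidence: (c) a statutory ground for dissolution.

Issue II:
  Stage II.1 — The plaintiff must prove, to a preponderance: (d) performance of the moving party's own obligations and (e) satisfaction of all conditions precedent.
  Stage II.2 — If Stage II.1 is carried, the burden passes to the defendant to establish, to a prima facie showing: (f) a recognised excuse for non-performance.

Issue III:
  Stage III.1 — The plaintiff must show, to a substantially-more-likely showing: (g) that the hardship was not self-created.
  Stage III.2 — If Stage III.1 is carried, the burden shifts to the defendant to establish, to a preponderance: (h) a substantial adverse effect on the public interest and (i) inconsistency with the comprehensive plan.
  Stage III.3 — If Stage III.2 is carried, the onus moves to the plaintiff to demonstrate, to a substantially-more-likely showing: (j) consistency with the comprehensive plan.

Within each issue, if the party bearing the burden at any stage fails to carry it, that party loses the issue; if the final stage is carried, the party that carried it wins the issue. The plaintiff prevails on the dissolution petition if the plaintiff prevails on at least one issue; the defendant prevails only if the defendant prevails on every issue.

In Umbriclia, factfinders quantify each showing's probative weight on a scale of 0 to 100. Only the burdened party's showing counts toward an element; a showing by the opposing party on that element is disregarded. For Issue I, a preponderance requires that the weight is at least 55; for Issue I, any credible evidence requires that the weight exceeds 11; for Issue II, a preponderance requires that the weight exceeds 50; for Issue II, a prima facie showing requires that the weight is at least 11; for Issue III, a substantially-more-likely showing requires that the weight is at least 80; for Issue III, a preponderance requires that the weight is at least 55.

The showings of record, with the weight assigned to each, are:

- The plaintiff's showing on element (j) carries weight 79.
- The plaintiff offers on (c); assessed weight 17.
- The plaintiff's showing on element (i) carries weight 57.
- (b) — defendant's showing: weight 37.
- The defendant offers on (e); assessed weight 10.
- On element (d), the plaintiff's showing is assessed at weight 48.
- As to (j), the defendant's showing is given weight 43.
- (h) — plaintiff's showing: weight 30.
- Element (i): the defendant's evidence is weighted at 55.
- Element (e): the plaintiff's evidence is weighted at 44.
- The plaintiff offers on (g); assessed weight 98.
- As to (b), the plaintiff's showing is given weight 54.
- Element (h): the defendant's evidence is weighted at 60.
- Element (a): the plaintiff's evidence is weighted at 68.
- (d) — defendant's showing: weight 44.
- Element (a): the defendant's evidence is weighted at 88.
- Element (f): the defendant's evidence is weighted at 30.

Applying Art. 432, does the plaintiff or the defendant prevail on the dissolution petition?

defendant

— Issue I —
At Stage I.1 the plaintiff must meet a preponderance (weight is at least 55): on (a) the weight is 68 (the defendant's 88 is given no effect), ≥ 55, so (a) meets the standard.
  Stage I.1 is satisfied; the plaintiff continues to bear the burden.
At Stage I.2 the plaintiff must meet a preponderance (weight is at least 55): on (b) the weight is 54 (the defendant's 37 is given no effect), < 55, so (b) does not meet the standard.
  Stage I.2 not carried; the plaintiff fails its burden.
The analysis ends at Stage I.2; the defendant prevails on this issue.
— Issue II —
Stage II.1 (plaintiff, a preponderance, weight exceeds 50): (d) 48 (defendant's 44 disregarded) ≤ 50 — fails; (e) 44 (defendant's 10 disregarded) ≤ 50 — fails.
  The plaintiff does not carry Stage II.1.
So the defendant prevails on this issue.
— Issue III —
Stage III.1 (plaintiff, a substantially-more-likely showing, weight is at least 80): (g) 98 ≥ 80 — meets.
  All elements met. The burden passes to the defendant.
Stage III.2 (defendant, a preponderance, weight is at least 55): (h) 60 (plaintiff's 30 disregarded) ≥ 55 — meets; (i) 55 (plaintiff's 57 disregarded) ≥ 55 — meets.
  Stage III.2 is satisfied; the onus moves to the plaintiff.
Stage III.3 (plaintiff, a substantially-more-likely showing, weight is at least 80): (j) 79 (defendant's 43 disregarded) < 80 — fails.
  Not every element is met, so the plaintiff fails to carry Stage III.3.
The analysis ends at Stage III.3; the defendant prevails on this issue.
Per-issue: Issue I → defendant; Issue II → defendant; Issue III → defendant. The plaintiff must prevail on at least one issue; overall, the defendant prevails.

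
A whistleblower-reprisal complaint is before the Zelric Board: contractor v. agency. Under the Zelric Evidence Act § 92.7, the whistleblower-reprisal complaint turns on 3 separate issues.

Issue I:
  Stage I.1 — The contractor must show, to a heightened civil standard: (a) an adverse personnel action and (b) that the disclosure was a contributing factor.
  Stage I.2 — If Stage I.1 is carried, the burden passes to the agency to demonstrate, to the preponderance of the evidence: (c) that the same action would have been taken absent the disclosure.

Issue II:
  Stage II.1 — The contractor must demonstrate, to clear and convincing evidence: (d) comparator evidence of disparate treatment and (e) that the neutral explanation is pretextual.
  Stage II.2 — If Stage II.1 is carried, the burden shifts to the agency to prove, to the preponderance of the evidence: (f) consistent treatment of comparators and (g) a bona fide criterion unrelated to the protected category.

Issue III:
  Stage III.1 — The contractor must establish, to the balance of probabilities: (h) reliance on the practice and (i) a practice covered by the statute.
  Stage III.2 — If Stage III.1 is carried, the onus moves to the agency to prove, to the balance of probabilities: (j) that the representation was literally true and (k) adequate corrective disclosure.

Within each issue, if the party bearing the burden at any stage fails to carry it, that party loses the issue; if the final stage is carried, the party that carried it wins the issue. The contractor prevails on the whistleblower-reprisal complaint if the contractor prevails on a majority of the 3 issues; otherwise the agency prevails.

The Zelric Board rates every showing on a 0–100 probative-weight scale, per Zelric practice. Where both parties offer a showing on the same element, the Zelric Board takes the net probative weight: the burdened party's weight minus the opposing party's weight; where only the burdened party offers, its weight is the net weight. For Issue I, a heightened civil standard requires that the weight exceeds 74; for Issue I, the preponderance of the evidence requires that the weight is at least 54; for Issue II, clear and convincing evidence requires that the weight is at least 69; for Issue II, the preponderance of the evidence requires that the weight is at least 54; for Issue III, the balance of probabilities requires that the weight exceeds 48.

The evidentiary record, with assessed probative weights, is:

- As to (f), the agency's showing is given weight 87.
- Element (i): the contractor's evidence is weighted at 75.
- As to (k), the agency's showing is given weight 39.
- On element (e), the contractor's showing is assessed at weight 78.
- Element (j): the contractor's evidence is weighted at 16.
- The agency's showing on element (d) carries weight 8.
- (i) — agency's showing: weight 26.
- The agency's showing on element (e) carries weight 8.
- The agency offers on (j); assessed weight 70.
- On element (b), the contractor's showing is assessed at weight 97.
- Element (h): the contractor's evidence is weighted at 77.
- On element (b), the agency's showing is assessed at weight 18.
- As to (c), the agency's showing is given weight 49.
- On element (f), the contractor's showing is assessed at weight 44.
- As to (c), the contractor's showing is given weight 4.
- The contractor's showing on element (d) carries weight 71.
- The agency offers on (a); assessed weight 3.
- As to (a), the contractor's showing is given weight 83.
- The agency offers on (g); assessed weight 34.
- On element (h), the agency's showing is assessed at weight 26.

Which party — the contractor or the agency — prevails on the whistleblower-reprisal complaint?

contractor

— Issue I —
Stage I.1 (contractor, a heightened civil standard, weight exceeds 74): (a) net 83−3=80 > 74 — meets; (b) net 97−18=79 > 74 — meets.
  The contractor carries Stage I.1; the agency now bears the burden.
Stage I.2 (agency, the preponderance of the evidence, weight is at least 54): (c) net 49−4=45 < 54 — fails.
  Not every element is met, so the agency fails to carry Stage I.2.
The analysis ends at Stage I.2; the contractor prevails on this issue.
— Issue II —
At Stage II.1 the contractor must meet clear and convincing evidence (weight is at least 69): on (d) the weight is 71 less the opposing 8 gives net 63, < 69, so (d) does not meet the standard; on (e) the weight is 78 less the opposing 8 gives net 70, ≥ 69, so (e) meets the standard.
  The contractor does not carry Stage II.1.
The agency prevails on this issue.
— Issue III —
Stage III.1 — burden on contractor; standard: the balance of probabilities (weight exceeds 48).
    (h): 77 − 26 = 51 > 48 [met]
    (i): 75 − 26 = 49 > 48 [met]
  The contractor carries Stage III.1; the agency now bears the burden.
Stage III.2 — burden on agency; standard: the balance of probabilities (weight exceeds 48).
    (j): 70 − 16 = 54 > 48 [met]
    (k): 39 ≤ 48 [not met]
  Stage III.2 not carried; the agency fails its burden.
So the contractor prevails on this issue.
Per-issue: Issue I → contractor; Issue II → agency; Issue III → contractor. The contractor must prevail on a majority of issues; overall, the contractor prevails.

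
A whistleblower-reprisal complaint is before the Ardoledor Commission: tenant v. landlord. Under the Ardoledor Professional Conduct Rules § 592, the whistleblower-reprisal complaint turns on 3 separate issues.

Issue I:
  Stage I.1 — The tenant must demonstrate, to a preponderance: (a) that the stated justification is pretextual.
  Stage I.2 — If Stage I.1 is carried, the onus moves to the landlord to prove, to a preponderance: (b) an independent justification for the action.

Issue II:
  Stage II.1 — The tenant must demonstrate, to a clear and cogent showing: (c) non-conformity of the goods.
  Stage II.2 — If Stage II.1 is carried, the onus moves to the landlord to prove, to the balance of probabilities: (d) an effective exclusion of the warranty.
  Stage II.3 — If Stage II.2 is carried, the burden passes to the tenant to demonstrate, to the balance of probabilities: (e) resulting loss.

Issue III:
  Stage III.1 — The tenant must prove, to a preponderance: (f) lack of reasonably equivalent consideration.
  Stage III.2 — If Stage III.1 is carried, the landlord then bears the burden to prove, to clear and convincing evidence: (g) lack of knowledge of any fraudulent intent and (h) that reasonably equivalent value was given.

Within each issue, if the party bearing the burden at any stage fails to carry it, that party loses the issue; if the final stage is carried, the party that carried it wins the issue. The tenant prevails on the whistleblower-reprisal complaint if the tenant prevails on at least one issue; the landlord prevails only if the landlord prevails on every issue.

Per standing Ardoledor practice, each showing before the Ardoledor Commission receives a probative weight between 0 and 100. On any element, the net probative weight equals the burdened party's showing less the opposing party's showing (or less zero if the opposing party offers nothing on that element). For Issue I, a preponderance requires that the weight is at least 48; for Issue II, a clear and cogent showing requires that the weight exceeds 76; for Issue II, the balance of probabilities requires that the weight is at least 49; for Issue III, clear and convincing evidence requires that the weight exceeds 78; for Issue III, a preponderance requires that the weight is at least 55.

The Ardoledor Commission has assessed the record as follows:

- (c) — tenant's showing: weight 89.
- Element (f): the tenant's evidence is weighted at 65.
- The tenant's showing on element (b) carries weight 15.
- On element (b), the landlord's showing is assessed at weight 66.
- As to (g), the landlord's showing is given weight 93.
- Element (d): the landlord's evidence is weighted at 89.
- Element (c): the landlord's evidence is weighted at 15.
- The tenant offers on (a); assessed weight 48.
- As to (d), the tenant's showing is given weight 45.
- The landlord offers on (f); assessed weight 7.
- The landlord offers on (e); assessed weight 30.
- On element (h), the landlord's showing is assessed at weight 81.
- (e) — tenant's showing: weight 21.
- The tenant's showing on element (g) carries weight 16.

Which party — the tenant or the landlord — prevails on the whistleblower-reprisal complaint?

— Issue I —
Stage I.1 (tenant, a preponderance, weight is at least 48): (a) 48 ≥ 48 — meets.
  All elements met. The burden passes to the landlord.
Stage I.2 (landlord, a preponderance, weight is at least 48): (b) net 66−15=51 ≥ 48 — meets.
  Stage I.2 carried; the final stage is satisfied.
All stages carried — the landlord prevails on this issue.
— Issue II —
Stage II.1 — burden on tenant; standard: a clear and cogent showing (weight exceeds 76).
    (c): 89 − 15 = 74 ≤ 76 [not met]
  Stage II.1 not carried; the tenant fails its burden.
So the landlord prevails on this issue.
— Issue III —
Stage III.1 (tenant, a preponderance, weight is at least 55): (f) net 65−7=58 ≥ 55 — meets.
  Stage III.1 carried; the burden shifts to the landlord.
Stage III.2 (landlord, clear and convincing evidence, weight exceeds 78): (g) net 93−16=77 ≤ 78 — fails; (h) 81 > 78 — meets.
  Not every element is met, so the landlord fails to carry Stage III.2.
The analysis ends at Stage III.2; the tenant prevails on this issue.
Per-issue: Issue I → landlord; Issue II → landlord; Issue III → tenant. The tenant must prevail on at least one issue; overall, the tenant prevails.

tenant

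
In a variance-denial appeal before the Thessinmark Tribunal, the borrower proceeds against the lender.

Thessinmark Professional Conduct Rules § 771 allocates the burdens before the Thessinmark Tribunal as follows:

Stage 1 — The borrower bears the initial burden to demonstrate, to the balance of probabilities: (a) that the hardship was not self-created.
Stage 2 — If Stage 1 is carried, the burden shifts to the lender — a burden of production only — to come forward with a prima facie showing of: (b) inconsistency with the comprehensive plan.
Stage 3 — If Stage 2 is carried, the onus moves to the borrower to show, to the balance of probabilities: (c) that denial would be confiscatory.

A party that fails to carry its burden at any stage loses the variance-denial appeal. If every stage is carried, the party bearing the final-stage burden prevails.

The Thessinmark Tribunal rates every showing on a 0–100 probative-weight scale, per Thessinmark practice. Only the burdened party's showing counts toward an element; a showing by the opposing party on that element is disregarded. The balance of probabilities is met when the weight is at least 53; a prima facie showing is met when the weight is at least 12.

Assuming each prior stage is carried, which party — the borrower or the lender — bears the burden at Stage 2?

lender

Stage 2's rule assigns the burden to the lender (to a prima facie showing).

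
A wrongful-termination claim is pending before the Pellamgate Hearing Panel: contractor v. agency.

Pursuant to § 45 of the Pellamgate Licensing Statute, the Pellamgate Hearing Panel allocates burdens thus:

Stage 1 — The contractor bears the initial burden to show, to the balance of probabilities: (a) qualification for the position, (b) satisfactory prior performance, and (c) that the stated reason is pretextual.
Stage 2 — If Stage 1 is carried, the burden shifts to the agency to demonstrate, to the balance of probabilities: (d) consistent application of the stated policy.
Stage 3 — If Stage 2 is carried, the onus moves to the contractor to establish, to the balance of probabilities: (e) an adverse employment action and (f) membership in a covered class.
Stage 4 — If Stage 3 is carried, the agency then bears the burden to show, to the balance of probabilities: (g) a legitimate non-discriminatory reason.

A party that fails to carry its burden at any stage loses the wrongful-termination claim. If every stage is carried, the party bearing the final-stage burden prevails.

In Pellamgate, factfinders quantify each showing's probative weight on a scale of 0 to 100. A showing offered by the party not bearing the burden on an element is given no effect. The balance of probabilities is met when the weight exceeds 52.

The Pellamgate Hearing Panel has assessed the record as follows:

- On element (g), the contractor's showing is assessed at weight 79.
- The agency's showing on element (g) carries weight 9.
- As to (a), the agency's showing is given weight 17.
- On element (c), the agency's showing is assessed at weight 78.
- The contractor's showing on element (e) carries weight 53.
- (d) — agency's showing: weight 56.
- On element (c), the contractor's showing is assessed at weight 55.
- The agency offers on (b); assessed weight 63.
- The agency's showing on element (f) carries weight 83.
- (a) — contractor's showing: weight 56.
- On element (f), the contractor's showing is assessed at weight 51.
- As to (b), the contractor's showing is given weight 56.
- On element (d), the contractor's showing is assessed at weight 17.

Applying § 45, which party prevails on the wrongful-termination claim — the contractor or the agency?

agency

Stage 1 (contractor, the balance of probabilities, weight exceeds 52): (a) 56 (agency's 17 disregarded) > 52 — meets; (b) 56 (agency's 63 disregarded) > 52 — meets; (c) 55 (agency's 78 disregarded) > 52 — meets.
  All elements met. The burden passes to the agency.
Stage 2 (agency, the balance of probabilities, weight exceeds 52): (d) 56 (contractor's 17 disregarded) > 52 — meets.
  Stage 2 is satisfied; the onus moves to the contractor.
Stage 3 (contractor, the balance of probabilities, weight exceeds 52): (e) 53 > 52 — meets; (f) 51 (agency's 83 disregarded) ≤ 52 — fails.
  Stage 3 not carried; the contractor fails its burden.
The agency prevails.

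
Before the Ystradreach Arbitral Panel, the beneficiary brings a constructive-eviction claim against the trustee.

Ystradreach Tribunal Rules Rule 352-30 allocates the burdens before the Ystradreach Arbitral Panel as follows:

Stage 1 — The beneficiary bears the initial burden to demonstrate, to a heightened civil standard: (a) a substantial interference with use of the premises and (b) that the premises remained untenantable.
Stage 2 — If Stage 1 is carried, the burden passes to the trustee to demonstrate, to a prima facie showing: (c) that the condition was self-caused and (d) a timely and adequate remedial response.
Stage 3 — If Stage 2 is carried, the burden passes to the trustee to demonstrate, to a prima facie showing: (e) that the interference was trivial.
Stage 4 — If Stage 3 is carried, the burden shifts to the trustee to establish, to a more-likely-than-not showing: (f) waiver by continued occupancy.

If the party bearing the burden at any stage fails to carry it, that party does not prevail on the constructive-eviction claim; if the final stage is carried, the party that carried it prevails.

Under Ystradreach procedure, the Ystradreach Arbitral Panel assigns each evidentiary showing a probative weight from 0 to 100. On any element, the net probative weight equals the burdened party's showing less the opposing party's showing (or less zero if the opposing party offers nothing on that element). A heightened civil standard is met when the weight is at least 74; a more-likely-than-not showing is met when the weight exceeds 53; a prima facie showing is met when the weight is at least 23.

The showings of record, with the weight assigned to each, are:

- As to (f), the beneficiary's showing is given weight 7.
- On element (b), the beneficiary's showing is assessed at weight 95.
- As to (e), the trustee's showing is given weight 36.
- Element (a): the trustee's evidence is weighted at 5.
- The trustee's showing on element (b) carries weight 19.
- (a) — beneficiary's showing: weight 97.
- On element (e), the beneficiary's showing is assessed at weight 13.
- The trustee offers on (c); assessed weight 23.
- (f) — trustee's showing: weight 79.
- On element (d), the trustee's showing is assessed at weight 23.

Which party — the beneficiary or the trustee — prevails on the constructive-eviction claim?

trustee

Stage 1 (beneficiary, a heightened civil standard, weight is at least 74): (a) net 97−5=92 ≥ 74 — meets; (b) net 95−19=76 ≥ 74 — meets.
  Stage 1 carried; the burden shifts to the trustee.
Stage 2 (trustee, a prima facie showing, weight is at least 23): (c) 23 ≥ 23 — meets; (d) 23 ≥ 23 — meets.
  Stage 2 carried; the burden remains with the trustee.
Stage 3 (trustee, a prima facie showing, weight is at least 23): (e) net 36−13=23 ≥ 23 — meets.
  Stage 3 carried; the burden remains with the trustee.
Stage 4 (trustee, a more-likely-than-not showing, weight exceeds 53): (f) net 79−7=72 > 53 — meets.
  The trustee carries the last stage.
All stages carried — the trustee prevails.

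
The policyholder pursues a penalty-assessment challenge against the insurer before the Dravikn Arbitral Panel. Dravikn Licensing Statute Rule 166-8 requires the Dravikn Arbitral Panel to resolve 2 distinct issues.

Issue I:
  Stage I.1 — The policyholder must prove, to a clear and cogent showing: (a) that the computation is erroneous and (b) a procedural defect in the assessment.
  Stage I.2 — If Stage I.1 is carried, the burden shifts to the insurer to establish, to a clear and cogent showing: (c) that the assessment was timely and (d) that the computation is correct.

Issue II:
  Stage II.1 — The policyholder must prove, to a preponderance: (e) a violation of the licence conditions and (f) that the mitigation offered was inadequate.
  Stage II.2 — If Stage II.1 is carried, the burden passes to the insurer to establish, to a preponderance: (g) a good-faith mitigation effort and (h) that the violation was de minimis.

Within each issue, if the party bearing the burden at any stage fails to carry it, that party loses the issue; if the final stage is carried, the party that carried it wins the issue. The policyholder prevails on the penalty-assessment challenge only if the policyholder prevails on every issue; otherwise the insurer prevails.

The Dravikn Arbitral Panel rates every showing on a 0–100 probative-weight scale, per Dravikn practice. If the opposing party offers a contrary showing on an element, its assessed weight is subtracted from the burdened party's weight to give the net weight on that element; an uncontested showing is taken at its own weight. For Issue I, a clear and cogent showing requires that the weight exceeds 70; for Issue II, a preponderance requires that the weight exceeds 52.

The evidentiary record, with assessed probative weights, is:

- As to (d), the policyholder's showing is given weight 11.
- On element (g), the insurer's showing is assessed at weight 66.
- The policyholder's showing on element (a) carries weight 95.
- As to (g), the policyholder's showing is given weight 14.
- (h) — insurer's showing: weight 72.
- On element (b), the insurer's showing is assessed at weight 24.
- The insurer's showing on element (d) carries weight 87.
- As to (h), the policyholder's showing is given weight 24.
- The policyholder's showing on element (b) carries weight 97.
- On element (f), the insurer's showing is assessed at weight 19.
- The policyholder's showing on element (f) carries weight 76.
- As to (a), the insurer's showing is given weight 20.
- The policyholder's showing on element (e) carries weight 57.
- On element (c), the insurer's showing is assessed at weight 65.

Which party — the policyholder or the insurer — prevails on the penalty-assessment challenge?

— Issue I —
Stage I.1 — burden on policyholder; standard: a clear and cogent showing (weight exceeds 70).
    (a): 95 − 20 = 75 > 70 [met]
    (b): 97 − 24 = 73 > 70 [met]
  All elements met. The burden passes to the insurer.
Stage I.2 — burden on insurer; standard: a clear and cogent showing (weight exceeds 70).
    (c): 65 ≤ 70 [not met]
    (d): 87 − 11 = 76 > 70 [met]
  The insurer does not carry Stage I.2.
So the policyholder prevails on this issue.
— Issue II —
Stage II.1 (policyholder, a preponderance, weight exceeds 52): (e) 57 > 52 — meets; (f) net 76−19=57 > 52 — meets.
  All elements met. The burden passes to the insurer.
Stage II.2 (insurer, a preponderance, weight exceeds 52): (g) net 66−14=52 ≤ 52 — fails; (h) net 72−24=48 ≤ 52 — fails.
  The insurer does not carry Stage II.2.
So the policyholder prevails on this issue.
Per-issue: Issue I → policyholder; Issue II → policyholder. The policyholder must prevail on every issue; overall, the policyholder prevails.

policyholder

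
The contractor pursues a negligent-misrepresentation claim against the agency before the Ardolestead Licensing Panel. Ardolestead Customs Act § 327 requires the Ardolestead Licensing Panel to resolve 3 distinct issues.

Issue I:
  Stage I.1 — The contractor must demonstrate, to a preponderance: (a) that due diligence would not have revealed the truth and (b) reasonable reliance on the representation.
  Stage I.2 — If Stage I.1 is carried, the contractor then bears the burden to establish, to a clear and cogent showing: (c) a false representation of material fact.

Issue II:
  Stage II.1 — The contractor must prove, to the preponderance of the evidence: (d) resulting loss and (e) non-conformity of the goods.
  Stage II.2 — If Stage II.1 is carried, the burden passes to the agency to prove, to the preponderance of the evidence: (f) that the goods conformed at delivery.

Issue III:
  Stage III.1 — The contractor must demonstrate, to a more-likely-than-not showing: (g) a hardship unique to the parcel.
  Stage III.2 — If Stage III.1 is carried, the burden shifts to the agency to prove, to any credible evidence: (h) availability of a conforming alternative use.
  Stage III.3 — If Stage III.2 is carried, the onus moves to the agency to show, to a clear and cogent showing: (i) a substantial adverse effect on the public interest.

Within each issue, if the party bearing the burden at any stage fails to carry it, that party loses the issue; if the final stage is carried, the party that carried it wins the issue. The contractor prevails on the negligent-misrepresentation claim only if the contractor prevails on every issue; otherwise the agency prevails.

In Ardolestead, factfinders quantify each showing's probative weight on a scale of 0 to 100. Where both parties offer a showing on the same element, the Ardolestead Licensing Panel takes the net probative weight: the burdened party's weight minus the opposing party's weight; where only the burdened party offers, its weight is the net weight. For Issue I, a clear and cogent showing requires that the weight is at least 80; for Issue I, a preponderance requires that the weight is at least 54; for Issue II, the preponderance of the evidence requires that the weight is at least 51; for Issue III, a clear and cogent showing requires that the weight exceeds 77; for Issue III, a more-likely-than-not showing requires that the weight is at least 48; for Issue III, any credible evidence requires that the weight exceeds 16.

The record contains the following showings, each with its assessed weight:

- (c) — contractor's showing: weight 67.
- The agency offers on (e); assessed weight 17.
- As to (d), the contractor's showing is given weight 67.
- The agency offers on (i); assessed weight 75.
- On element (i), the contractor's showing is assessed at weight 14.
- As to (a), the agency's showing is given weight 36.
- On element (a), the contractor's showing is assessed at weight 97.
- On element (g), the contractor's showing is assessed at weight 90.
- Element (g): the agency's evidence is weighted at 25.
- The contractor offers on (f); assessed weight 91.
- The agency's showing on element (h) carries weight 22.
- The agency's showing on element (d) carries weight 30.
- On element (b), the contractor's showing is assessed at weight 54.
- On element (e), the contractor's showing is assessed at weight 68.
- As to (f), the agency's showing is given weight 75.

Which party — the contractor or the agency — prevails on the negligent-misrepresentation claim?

agency

— Issue I —
At Stage I.1 the contractor must meet a preponderance (weight is at least 54): on (a) the weight is 97 less the opposing 36 gives net 61, ≥ 54, so (a) meets the standard; on (b) the weight is 54, which does reach 54, so (b) meets the standard.
  Stage I.1 carried; the burden remains with the contractor.
At Stage I.2 the contractor must meet a clear and cogent showing (weight is at least 80): on (c) the weight is 67, which does not reach 80, so (c) does not meet the standard.
  The contractor does not carry Stage I.2.
The agency prevails on this issue.
— Issue II —
Stage II.1 — burden on contractor; standard: the preponderance of the evidence (weight is at least 51).
    (d): 67 − 30 = 37 < 51 [not met]
    (e): 68 − 17 = 51 ≥ 51 [met]
  Stage II.1 not carried; the contractor fails its burden.
So the agency prevails on this issue.
— Issue III —
Stage III.1 (contractor, a more-likely-than-not showing, weight is at least 48): (g) net 90−25=65 ≥ 48 — meets.
  Stage III.1 carried; the burden shifts to the agency.
Stage III.2 (agency, any credible evidence, weight exceeds 16): (h) 22 > 16 — meets.
  All elements met. The agency retains the burden for Stage III.3.
Stage III.3 (agency, a clear and cogent showing, weight exceeds 77): (i) net 75−14=61 ≤ 77 — fails.
  Not every element is met, so the agency fails to carry Stage III.3.
The analysis ends at Stage III.3; the contractor prevails on this issue.
Per-issue: Issue I → agency; Issue II → agency; Issue III → contractor. The contractor must prevail on every issue; overall, the agency prevails.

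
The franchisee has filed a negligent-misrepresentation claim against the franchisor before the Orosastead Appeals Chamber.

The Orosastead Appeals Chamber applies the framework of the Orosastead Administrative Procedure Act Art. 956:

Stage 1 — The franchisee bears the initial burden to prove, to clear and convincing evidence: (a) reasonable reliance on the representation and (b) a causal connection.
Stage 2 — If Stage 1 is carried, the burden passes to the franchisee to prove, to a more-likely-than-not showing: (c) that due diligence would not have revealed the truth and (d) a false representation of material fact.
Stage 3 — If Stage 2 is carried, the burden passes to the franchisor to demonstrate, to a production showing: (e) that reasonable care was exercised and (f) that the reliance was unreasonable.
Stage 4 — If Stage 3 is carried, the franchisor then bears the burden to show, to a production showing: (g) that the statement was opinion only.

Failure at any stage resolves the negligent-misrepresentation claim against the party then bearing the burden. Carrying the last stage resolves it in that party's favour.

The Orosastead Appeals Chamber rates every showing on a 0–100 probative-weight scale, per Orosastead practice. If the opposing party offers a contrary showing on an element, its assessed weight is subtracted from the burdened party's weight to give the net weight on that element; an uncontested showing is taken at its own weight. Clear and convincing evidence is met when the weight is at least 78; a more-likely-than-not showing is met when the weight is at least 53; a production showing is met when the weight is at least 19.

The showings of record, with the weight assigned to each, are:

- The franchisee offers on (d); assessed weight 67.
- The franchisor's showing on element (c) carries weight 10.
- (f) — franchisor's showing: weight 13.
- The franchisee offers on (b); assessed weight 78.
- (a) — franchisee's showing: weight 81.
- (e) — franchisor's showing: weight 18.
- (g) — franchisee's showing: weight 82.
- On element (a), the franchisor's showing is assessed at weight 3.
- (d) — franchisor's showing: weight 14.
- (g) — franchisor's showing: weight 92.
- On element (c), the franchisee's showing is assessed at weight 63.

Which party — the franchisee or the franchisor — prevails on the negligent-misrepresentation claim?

At Stage 1 the franchisee must meet clear and convincing evidence (weight is at least 78): on (a) the weight is 81 less the opposing 3 gives net 78, ≥ 78, so (a) meets the standard; on (b) the weight is 78, which does reach 78, so (b) meets the standard.
  Stage 1 carried; the burden remains with the franchisee.
At Stage 2 the franchisee must meet a more-likely-than-not showing (weight is at least 53): on (c) the weight is 63 less the opposing 10 gives net 53, which does reach 53, so (c) meets the standard; on (d) the weight is 67 less the opposing 14 gives net 53, which does reach 53, so (d) meets the standard.
  All elements met. The burden passes to the franchisor.
At Stage 3 the franchisor must meet a production showing (weight is at least 19): on (e) the weight is 18, < 19, so (e) does not meet the standard; on (f) the weight is 13, which does not reach 19, so (f) does not meet the standard.
  Not every element is met, so the franchisor fails to carry Stage 3.
So the franchisee prevails.

franchisee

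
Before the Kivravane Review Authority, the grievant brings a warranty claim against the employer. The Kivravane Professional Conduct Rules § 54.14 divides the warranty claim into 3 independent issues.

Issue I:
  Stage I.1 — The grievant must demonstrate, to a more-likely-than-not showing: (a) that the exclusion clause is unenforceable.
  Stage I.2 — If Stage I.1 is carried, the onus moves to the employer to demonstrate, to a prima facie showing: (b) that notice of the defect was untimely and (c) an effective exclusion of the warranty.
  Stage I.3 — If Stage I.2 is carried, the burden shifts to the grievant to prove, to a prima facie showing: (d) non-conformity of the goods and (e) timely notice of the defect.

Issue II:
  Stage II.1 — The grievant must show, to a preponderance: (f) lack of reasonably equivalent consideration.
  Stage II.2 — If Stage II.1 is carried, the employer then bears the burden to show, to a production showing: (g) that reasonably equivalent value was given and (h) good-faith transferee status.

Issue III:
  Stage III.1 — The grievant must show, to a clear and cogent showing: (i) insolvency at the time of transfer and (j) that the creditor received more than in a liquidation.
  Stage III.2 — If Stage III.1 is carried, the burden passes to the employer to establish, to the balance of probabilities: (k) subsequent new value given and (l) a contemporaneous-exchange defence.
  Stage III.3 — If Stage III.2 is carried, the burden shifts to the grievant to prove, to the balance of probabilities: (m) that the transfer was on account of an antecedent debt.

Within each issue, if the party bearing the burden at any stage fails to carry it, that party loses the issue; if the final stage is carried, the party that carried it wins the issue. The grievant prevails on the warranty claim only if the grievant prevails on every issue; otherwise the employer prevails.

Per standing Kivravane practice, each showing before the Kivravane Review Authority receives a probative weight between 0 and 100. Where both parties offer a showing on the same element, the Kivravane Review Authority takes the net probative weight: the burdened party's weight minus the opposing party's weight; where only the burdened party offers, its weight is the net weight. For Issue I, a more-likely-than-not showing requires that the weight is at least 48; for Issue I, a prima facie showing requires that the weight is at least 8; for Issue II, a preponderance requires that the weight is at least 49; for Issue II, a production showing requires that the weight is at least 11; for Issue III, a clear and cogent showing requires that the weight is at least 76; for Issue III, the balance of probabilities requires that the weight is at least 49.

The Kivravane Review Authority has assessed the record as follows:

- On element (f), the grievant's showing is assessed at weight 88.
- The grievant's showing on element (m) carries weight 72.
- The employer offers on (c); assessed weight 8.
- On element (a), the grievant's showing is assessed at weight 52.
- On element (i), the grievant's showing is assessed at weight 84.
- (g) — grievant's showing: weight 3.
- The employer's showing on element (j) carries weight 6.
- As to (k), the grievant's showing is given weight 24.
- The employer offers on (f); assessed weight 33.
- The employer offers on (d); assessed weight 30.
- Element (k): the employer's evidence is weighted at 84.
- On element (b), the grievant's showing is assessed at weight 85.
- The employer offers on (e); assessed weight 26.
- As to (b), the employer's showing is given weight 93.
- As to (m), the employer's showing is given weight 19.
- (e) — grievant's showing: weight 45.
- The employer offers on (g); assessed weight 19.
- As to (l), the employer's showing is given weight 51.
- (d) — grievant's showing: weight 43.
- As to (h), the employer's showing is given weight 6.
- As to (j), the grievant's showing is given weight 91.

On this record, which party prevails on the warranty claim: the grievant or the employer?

— Issue I —
At Stage I.1 the grievant must meet a more-likely-than-not showing (weight is at least 48): on (a) the weight is 52, which does reach 48, so (a) meets the standard.
  All elements met. The burden passes to the employer.
At Stage I.2 the employer must meet a prima facie showing (weight is at least 8): on (b) the weight is 93 less the opposing 85 gives net 8, which does reach 8, so (b) meets the standard; on (c) the weight is 8, ≥ 8, so (c) meets the standard.
  Stage I.2 carried; the burden shifts to the grievant.
At Stage I.3 the grievant must meet a prima facie showing (weight is at least 8): on (d) the weight is 43 less the opposing 30 gives net 13, which does reach 8, so (d) meets the standard; on (e) the weight is 45 less the opposing 26 gives net 19, which does reach 8, so (e) meets the standard.
  The grievant carries the last stage.
Every stage carried; the grievant prevails on this issue.
— Issue II —
At Stage II.1 the grievant must meet a preponderance (weight is at least 49): on (f) the weight is 88 less the opposing 33 gives net 55, ≥ 49, so (f) meets the standard.
  The grievant carries Stage II.1; the employer now bears the burden.
At Stage II.2 the employer must meet a production showing (weight is at least 11): on (g) the weight is 19 less the opposing 3 gives net 16, which does reach 11, so (g) meets the standard; on (h) the weight is 6, < 11, so (h) does not meet the standard.
  Stage II.2 not carried; the employer fails its burden.
The grievant prevails on this issue.
— Issue III —
At Stage III.1 the grievant must meet a clear and cogent showing (weight is at least 76): on (i) the weight is 84, ≥ 76, so (i) meets the standard; on (j) the weight is 91 less the opposing 6 gives net 85, which does reach 76, so (j) meets the standard.
  The grievant carries Stage III.1; the employer now bears the burden.
At Stage III.2 the employer must meet the balance of probabilities (weight is at least 49): on (k) the weight is 84 less the opposing 24 gives net 60, ≥ 49, so (k) meets the standard; on (l) the weight is 51, ≥ 49, so (l) meets the standard.
  Stage III.2 carried; the burden shifts to the grievant.
At Stage III.3 the grievant must meet the balance of probabilities (weight is at least 49): on (m) the weight is 72 less the opposing 19 gives net 53, which does reach 49, so (m) meets the standard.
  All elements met at the final stage.
With every stage satisfied, the grievant prevails on this issue.
Per-issue: Issue I → grievant; Issue II → grievant; Issue III → grievant. The grievant must prevail on every issue; overall, the grievant prevails.

grievant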